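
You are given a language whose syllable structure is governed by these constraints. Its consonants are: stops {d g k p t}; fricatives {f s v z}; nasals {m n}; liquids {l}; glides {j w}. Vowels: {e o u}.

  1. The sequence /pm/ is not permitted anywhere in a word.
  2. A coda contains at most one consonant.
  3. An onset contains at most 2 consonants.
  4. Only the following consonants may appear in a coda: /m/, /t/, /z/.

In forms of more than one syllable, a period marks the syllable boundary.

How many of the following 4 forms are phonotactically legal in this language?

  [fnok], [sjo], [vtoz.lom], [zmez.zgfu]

2

[fnok] — violates constraint 4: syllable 1 coda contains /k/, which is not a licensed coda consonant → phonotactically illegal
[sjo] — σ1 onset /sj/ (2C), coda /∅/ ok → phonotactically legal
[vtoz.lom] — σ1 onset /vt/ (2C), coda /z/ ok; σ2 onset /l/, coda /m/ ok → phonotactically legal
[zmez.zgfu] — violates constraint 3: syllable 2 onset /zgf/ has 3 consonants (> 2) → phonotactically illegal
Phonotactically legal: [sjo], [vtoz.lom] → 2.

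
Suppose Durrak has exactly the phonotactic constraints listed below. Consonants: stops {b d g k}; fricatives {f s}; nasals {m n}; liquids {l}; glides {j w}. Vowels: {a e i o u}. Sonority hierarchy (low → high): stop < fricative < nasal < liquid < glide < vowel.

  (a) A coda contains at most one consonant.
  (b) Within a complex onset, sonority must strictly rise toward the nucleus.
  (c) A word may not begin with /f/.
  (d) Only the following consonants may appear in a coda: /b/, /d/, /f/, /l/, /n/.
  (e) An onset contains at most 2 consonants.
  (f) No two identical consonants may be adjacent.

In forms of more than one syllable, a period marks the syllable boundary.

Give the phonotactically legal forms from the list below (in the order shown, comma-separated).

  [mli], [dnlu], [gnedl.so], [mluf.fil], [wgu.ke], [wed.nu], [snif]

[mli], [wed.nu], [snif]

[mli] — σ1 onset /ml/ (3→4 rises), coda /∅/ ok → phonotactically legal
[dnlu] — violates constraint (e): syllable 1 onset /dnl/ has 3 consonants (> 2) → phonotactically illegal
[gnedl.so] — violates constraint (a): syllable 1 coda /dl/ has 2 consonants (> 1) → phonotactically illegal
[mluf.fil] — violates constraint (f): adjacent identical consonants /ff/ → phonotactically illegal
[wgu.ke] — violates constraint (b): syllable 1 onset /wg/: /w/ (glide, 5) → /g/ (stop, 1) does not rise → phonotactically illegal
[wed.nu] — σ1 onset /w/, coda /d/ ok; σ2 onset /n/, coda /∅/ ok → phonotactically legal
[snif] — σ1 onset /sn/ (2→3 rises), coda /f/ ok → phonotactically legal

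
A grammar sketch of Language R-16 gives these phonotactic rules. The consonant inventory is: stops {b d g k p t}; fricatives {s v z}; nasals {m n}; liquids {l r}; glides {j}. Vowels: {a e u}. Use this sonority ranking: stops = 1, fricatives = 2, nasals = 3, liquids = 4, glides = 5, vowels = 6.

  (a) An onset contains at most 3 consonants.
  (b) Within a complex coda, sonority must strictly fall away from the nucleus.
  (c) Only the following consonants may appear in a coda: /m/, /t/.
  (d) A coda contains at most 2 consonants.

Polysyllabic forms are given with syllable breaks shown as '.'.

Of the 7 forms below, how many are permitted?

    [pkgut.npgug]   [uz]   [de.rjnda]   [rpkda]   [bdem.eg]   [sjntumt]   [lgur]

[pkgut.npgug] — violates constraint (c): syllable 2 coda contains /g/, which is not a licensed coda consonant → not permitted
[uz] — violates constraint (c): syllable 1 coda contains /z/, which is not a licensed coda consonant → not permitted
[de.rjnda] — violates constraint (a): syllable 2 onset /rjnd/ has 4 consonants (> 3) → not permitted
[rpkda] — violates constraint (a): syllable 1 onset /rpkd/ has 4 consonants (> 3) → not permitted
[bdem.eg] — violates constraint (c): syllable 2 coda contains /g/, which is not a licensed coda consonant → not permitted
[sjntumt] — violates constraint (a): syllable 1 onset /sjnt/ has 4 consonants (> 3) → not permitted
[lgur] — violates constraint (c): syllable 1 coda contains /r/, which is not a licensed coda consonant → not permitted
No form is permitted → 0.

0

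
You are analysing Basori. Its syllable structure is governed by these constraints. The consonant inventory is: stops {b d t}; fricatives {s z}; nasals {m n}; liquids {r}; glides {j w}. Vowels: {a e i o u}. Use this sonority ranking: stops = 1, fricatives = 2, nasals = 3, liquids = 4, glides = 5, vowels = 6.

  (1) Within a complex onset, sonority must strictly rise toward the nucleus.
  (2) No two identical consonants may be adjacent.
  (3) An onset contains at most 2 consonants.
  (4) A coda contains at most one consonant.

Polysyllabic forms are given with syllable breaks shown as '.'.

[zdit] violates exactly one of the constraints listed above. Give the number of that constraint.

[zdit]: syllable 1 onset /zd/: /z/ (fricative, 2) → /d/ (stop, 1) does not rise.
This is a violation of constraint 1: "Within a complex onset, sonority must strictly rise toward the nucleus."
The remaining constraints (2, 3, 4) are satisfied.

1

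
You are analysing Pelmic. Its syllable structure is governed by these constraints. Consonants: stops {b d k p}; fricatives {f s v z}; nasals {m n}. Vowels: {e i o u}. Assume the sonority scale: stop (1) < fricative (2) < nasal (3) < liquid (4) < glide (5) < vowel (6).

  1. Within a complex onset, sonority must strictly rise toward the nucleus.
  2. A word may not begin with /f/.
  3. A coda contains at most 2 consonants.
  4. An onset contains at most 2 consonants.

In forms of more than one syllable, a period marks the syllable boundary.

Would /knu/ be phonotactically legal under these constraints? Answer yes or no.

/knu/ — σ1 onset /kn/ (1→3 rises), coda /∅/ ok → phonotactically legal

yes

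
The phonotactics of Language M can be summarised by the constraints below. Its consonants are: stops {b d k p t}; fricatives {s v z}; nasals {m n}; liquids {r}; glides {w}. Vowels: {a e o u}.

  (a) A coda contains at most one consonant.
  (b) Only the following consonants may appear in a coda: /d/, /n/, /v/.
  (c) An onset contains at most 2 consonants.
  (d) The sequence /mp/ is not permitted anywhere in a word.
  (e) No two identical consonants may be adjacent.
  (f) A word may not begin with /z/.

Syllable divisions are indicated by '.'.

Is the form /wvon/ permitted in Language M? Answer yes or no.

yes

/wvon/ — σ1 onset /wv/ (2C), coda /n/ ok → permitted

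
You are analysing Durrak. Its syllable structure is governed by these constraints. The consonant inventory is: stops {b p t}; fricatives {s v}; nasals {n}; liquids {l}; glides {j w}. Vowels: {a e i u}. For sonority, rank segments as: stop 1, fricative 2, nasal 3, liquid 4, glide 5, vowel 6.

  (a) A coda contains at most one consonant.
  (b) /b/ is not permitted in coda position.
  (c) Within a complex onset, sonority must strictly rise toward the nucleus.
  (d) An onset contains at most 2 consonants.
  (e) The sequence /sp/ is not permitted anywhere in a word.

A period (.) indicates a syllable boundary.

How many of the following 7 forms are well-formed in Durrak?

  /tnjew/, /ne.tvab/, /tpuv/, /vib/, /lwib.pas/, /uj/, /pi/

/tnjew/ — violates constraint (d): syllable 1 onset /tnj/ has 3 consonants (> 2) → ill-formed
/ne.tvab/ — violates constraint (b): syllable 2 coda contains /b/ → ill-formed
/tpuv/ — violates constraint (c): syllable 1 onset /tp/: /t/ (stop, 1) → /p/ (stop, 1) does not rise → ill-formed
/vib/ — violates constraint (b): syllable 1 coda contains /b/ → ill-formed
/lwib.pas/ — violates constraint (b): syllable 1 coda contains /b/ → ill-formed
/uj/ — σ1 onset /∅/, coda /j/ ok → well-formed
/pi/ — σ1 onset /p/, coda /∅/ ok → well-formed
Well-formed: /uj/, /pi/ → 2.

2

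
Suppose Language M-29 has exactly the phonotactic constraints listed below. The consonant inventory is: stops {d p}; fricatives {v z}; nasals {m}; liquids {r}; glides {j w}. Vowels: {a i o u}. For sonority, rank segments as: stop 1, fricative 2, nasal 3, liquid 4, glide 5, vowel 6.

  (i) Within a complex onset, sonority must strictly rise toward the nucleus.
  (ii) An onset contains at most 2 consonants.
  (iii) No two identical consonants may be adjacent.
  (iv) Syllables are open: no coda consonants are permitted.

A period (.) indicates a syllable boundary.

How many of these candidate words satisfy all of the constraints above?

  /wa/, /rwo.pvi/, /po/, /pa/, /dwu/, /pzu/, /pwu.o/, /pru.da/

/wa/ — σ1 onset /w/, coda /∅/ ok → well-formed
/rwo.pvi/ — σ1 onset /rw/ (4→5 rises), coda /∅/ ok; σ2 onset /pv/ (1→2 rises), coda /∅/ ok → well-formed
/po/ — σ1 onset /p/, coda /∅/ ok → well-formed
/pa/ — σ1 onset /p/, coda /∅/ ok → well-formed
/dwu/ — σ1 onset /dw/ (1→5 rises), coda /∅/ ok → well-formed
/pzu/ — σ1 onset /pz/ (1→2 rises), coda /∅/ ok → well-formed
/pwu.o/ — σ1 onset /pw/ (1→5 rises), coda /∅/ ok; σ2 onset /∅/, coda /∅/ ok → well-formed
/pru.da/ — σ1 onset /pr/ (1→4 rises), coda /∅/ ok; σ2 onset /d/, coda /∅/ ok → well-formed
Well-formed: /wa/, /rwo.pvi/, /po/, /pa/, /dwu/, /pzu/, /pwu.o/, /pru.da/ → 8.

8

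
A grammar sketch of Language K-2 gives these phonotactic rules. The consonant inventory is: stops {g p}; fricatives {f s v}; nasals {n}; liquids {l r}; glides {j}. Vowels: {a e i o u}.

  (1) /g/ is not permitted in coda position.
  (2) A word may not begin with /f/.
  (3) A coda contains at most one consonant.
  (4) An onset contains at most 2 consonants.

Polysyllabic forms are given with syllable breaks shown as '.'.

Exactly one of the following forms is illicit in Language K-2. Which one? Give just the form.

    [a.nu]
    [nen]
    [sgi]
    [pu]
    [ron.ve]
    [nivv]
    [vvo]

[nivv]

[a.nu] — σ1 onset /∅/, coda /∅/ ok; σ2 onset /n/, coda /∅/ ok → licit
[nen] — σ1 onset /n/, coda /n/ ok → licit
[sgi] — σ1 onset /sg/ (2C), coda /∅/ ok → licit
[pu] — σ1 onset /p/, coda /∅/ ok → licit
[ron.ve] — σ1 onset /r/, coda /n/ ok; σ2 onset /v/, coda /∅/ ok → licit
[nivv] — violates constraint 3: syllable 1 coda /vv/ has 2 consonants (> 1) → illicit
[vvo] — σ1 onset /vv/ (2C), coda /∅/ ok → licit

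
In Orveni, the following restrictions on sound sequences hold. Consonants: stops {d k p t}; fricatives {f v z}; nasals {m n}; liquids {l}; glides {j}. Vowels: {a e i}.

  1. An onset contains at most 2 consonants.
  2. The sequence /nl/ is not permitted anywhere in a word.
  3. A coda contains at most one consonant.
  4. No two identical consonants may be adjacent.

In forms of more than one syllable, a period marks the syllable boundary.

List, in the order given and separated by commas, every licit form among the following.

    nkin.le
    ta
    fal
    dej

nkin.le — violates constraint 2: contains banned sequence /nl/ → illicit
ta — σ1 onset /t/, coda /∅/ ok → licit
fal — σ1 onset /f/, coda /l/ ok → licit
dej — σ1 onset /d/, coda /j/ ok → licit

ta, fal, dej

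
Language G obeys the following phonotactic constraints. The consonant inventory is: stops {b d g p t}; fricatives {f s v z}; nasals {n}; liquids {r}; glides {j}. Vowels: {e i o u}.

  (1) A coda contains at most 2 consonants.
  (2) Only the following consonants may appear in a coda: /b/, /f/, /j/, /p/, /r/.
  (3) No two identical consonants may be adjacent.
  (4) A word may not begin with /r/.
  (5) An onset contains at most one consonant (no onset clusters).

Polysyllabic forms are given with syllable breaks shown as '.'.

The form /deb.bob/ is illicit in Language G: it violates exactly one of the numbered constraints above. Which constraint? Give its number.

3

/deb.bob/: adjacent identical consonants /bb/.
This is a violation of constraint 3: "No two identical consonants may be adjacent."
The remaining constraints (1, 2, 4, 5) are satisfied.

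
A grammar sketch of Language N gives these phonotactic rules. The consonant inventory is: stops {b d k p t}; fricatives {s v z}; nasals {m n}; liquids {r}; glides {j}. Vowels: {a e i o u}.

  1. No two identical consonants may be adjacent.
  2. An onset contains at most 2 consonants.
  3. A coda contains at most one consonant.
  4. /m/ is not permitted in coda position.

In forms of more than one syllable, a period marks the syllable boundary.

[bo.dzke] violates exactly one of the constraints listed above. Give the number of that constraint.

2

[bo.dzke]: syllable 2 onset /dzk/ has 3 consonants (> 2).
This is a violation of constraint 2: "An onset contains at most 2 consonants."
The remaining constraints (1, 3, 4) are satisfied.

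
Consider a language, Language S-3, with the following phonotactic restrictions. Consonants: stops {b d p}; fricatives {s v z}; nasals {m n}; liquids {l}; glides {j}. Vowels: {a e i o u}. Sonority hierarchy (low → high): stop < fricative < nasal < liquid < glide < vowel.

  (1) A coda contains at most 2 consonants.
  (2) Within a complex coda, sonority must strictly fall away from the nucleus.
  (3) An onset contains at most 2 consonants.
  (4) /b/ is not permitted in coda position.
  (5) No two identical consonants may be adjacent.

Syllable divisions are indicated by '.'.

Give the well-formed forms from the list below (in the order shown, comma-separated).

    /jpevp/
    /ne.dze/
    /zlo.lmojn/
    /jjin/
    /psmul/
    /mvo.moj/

/jpevp/, /ne.dze/, /zlo.lmojn/, /mvo.moj/

/jpevp/ — σ1 onset /jp/ (2C), coda /vp/ (2→1 falls) ok → well-formed
/ne.dze/ — σ1 onset /n/, coda /∅/ ok; σ2 onset /dz/ (2C), coda /∅/ ok → well-formed
/zlo.lmojn/ — σ1 onset /zl/ (2C), coda /∅/ ok; σ2 onset /lm/ (2C), coda /jn/ (5→3 falls) ok → well-formed
/jjin/ — violates constraint 5: adjacent identical consonants /jj/ → ill-formed
/psmul/ — violates constraint 3: syllable 1 onset /psm/ has 3 consonants (> 2) → ill-formed
/mvo.moj/ — σ1 onset /mv/ (2C), coda /∅/ ok; σ2 onset /m/, coda /j/ ok → well-formed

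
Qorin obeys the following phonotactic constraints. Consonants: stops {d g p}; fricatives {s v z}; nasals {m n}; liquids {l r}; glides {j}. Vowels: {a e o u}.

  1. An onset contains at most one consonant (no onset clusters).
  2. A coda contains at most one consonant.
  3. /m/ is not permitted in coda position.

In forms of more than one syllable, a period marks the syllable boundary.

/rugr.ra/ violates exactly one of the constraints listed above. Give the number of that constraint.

/rugr.ra/: syllable 1 coda /gr/ has 2 consonants (> 1).
This is a violation of constraint 2: "A coda contains at most one consonant."
The remaining constraints (1, 3) are satisfied.

2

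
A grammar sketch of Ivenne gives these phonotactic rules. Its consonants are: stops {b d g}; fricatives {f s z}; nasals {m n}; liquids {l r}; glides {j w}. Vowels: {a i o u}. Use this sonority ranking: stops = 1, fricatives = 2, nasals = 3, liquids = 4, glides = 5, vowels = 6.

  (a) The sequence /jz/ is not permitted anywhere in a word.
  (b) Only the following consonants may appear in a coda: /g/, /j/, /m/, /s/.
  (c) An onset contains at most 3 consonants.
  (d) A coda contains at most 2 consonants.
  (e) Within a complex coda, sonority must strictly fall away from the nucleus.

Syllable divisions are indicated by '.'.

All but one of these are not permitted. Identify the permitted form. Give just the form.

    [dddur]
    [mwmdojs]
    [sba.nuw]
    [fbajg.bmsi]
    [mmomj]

[dddur] — violates constraint (b): syllable 1 coda contains /r/, which is not a licensed coda consonant → not permitted
[mwmdojs] — violates constraint (c): syllable 1 onset /mwmd/ has 4 consonants (> 3) → not permitted
[sba.nuw] — violates constraint (b): syllable 2 coda contains /w/, which is not a licensed coda consonant → not permitted
[fbajg.bmsi] — σ1 onset /fb/ (2C), coda /jg/ (5→1 falls) ok; σ2 onset /bms/ (3C), coda /∅/ ok → permitted
[mmomj] — violates constraint (e): syllable 1 coda /mj/: /m/ (nasal, 3) → /j/ (glide, 5) does not fall → not permitted

[fbajg.bmsi]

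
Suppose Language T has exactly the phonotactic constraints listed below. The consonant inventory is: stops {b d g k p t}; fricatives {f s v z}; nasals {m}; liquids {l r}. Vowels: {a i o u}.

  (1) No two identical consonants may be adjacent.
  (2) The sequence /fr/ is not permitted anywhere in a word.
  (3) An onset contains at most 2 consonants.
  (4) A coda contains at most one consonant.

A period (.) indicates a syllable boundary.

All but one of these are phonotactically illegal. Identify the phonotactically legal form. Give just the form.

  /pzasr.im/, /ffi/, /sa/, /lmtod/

/sa/

/pzasr.im/ — violates constraint 4: syllable 1 coda /sr/ has 2 consonants (> 1) → phonotactically illegal
/ffi/ — violates constraint 1: adjacent identical consonants /ff/ → phonotactically illegal
/sa/ — σ1 onset /s/, coda /∅/ ok → phonotactically legal
/lmtod/ — violates constraint 3: syllable 1 onset /lmt/ has 3 consonants (> 2) → phonotactically illegal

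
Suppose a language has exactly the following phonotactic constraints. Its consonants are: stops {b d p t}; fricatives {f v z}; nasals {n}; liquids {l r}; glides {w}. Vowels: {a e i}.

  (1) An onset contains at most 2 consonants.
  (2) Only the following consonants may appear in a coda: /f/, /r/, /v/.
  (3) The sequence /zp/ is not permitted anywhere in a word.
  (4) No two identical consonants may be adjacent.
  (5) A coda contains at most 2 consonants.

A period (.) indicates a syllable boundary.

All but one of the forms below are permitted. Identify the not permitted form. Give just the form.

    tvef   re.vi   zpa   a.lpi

tvef — σ1 onset /tv/ (2C), coda /f/ ok → permitted
re.vi — σ1 onset /r/, coda /∅/ ok; σ2 onset /v/, coda /∅/ ok → permitted
zpa — violates constraint 3: contains banned sequence /zp/ → not permitted
a.lpi — σ1 onset /∅/, coda /∅/ ok; σ2 onset /lp/ (2C), coda /∅/ ok → permitted

zpa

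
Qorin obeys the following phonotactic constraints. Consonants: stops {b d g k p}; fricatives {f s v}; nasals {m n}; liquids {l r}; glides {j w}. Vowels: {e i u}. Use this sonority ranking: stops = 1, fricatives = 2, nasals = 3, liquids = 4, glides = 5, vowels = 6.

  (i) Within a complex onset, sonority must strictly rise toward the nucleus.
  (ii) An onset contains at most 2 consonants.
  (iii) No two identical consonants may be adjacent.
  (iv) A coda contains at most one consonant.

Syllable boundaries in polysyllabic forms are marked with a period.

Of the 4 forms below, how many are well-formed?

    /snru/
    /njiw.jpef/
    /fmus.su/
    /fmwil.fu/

0

/snru/ — violates constraint (ii): syllable 1 onset /snr/ has 3 consonants (> 2) → ill-formed
/njiw.jpef/ — violates constraint (i): syllable 2 onset /jp/: /j/ (glide, 5) → /p/ (stop, 1) does not rise → ill-formed
/fmus.su/ — violates constraint (iii): adjacent identical consonants /ss/ → ill-formed
/fmwil.fu/ — violates constraint (ii): syllable 1 onset /fmw/ has 3 consonants (> 2) → ill-formed
No form is well-formed → 0.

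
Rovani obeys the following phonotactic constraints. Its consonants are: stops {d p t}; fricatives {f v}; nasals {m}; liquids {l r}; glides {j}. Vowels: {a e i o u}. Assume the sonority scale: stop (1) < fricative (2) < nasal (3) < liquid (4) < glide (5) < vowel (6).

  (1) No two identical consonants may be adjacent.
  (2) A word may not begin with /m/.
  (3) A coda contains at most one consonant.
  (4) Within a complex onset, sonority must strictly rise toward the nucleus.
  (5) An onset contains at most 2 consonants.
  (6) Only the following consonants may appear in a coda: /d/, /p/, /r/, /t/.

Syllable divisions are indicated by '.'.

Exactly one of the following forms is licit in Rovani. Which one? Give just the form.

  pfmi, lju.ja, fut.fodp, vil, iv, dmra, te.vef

lju.ja

pfmi — violates constraint 5: syllable 1 onset /pfm/ has 3 consonants (> 2) → illicit
lju.ja — σ1 onset /lj/ (4→5 rises), coda /∅/ ok; σ2 onset /j/, coda /∅/ ok → licit
fut.fodp — violates constraint 3: syllable 2 coda /dp/ has 2 consonants (> 1) → illicit
vil — violates constraint 6: syllable 1 coda contains /l/, which is not a licensed coda consonant → illicit
iv — violates constraint 6: syllable 1 coda contains /v/, which is not a licensed coda consonant → illicit
dmra — violates constraint 5: syllable 1 onset /dmr/ has 3 consonants (> 2) → illicit
te.vef — violates constraint 6: syllable 2 coda contains /f/, which is not a licensed coda consonant → illicit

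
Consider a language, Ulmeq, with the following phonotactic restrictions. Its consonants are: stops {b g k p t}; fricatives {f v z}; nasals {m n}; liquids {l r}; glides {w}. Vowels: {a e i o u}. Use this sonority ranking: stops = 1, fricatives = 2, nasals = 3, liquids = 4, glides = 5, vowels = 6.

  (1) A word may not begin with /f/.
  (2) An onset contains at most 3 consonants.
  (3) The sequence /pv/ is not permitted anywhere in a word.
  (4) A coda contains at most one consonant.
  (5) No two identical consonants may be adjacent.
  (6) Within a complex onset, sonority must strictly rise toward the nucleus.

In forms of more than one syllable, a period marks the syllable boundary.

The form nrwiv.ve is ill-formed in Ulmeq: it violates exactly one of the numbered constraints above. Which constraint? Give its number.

nrwiv.ve: adjacent identical consonants /vv/.
This is a violation of constraint 5: "No two identical consonants may be adjacent."
The remaining constraints (1, 2, 3, 4, 6) are satisfied.

5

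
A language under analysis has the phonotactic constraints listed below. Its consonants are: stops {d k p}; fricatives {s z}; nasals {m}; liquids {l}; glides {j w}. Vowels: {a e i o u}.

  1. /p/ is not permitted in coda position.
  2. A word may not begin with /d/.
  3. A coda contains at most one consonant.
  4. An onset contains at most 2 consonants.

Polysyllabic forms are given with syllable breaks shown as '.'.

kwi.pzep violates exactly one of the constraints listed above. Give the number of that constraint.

kwi.pzep: syllable 2 coda contains /p/.
This is a violation of constraint 1: "/p/ is not permitted in coda position."
The remaining constraints (2, 3, 4) are satisfied.

1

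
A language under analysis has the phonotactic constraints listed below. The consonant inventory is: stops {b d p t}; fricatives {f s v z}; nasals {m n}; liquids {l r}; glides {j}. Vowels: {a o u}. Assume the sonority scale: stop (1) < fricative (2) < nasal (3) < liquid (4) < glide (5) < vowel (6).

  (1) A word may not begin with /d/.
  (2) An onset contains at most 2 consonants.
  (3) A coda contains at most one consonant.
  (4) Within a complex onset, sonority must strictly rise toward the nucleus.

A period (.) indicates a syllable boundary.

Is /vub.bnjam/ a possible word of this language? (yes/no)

no

/vub.bnjam/ — violates constraint 2: syllable 2 onset /bnj/ has 3 consonants (> 2) → illicit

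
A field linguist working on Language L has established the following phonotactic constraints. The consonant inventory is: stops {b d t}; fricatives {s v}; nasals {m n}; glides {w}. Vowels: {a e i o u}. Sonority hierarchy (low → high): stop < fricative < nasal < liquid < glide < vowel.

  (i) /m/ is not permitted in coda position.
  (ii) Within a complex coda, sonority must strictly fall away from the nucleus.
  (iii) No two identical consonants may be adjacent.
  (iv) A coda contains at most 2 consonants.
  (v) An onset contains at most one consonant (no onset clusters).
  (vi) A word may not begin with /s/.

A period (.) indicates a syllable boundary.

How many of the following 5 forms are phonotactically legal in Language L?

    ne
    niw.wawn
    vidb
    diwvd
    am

ne — σ1 onset /n/, coda /∅/ ok → phonotactically legal
niw.wawn — violates constraint (iii): adjacent identical consonants /ww/ → phonotactically illegal
vidb — violates constraint (ii): syllable 1 coda /db/: /d/ (stop, 1) → /b/ (stop, 1) does not fall → phonotactically illegal
diwvd — violates constraint (iv): syllable 1 coda /wvd/ has 3 consonants (> 2) → phonotactically illegal
am — violates constraint (i): syllable 1 coda contains /m/ → phonotactically illegal
Phonotactically legal: ne → 1.

1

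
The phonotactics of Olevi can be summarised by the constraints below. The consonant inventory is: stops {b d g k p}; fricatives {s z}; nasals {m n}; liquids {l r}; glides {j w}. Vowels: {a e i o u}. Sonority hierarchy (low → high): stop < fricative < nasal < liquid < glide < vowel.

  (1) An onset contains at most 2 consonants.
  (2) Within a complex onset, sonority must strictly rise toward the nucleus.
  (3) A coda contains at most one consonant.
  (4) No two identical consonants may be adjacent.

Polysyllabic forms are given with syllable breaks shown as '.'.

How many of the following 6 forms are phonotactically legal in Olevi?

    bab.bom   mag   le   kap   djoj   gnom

bab.bom — violates constraint 4: adjacent identical consonants /bb/ → phonotactically illegal
mag — σ1 onset /m/, coda /g/ ok → phonotactically legal
le — σ1 onset /l/, coda /∅/ ok → phonotactically legal
kap — σ1 onset /k/, coda /p/ ok → phonotactically legal
djoj — σ1 onset /dj/ (1→5 rises), coda /j/ ok → phonotactically legal
gnom — σ1 onset /gn/ (1→3 rises), coda /m/ ok → phonotactically legal
Phonotactically legal: mag, le, kap, djoj, gnom → 5.

5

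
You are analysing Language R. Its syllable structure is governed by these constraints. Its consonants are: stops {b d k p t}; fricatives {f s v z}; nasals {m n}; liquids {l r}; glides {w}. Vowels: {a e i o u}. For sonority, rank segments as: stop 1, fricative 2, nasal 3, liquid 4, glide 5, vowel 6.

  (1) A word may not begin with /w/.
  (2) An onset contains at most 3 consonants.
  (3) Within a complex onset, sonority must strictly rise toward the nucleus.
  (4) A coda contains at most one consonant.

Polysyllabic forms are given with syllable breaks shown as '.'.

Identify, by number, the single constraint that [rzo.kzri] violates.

3

[rzo.kzri]: syllable 1 onset /rz/: /r/ (liquid, 4) → /z/ (fricative, 2) does not rise.
This is a violation of constraint 3: "Within a complex onset, sonority must strictly rise toward the nucleus."
The remaining constraints (1, 2, 4) are satisfied.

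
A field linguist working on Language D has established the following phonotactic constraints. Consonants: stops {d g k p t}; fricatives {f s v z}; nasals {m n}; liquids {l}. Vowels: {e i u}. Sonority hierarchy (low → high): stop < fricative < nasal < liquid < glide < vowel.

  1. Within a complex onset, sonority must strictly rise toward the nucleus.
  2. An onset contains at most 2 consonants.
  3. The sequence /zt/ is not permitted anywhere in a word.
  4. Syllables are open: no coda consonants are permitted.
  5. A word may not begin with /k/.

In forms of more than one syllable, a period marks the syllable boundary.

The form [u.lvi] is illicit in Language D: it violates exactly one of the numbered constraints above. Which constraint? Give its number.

[u.lvi]: syllable 2 onset /lv/: /l/ (liquid, 4) → /v/ (fricative, 2) does not rise.
This is a violation of constraint 1: "Within a complex onset, sonority must strictly rise toward the nucleus."
The remaining constraints (2, 3, 4, 5) are satisfied.

1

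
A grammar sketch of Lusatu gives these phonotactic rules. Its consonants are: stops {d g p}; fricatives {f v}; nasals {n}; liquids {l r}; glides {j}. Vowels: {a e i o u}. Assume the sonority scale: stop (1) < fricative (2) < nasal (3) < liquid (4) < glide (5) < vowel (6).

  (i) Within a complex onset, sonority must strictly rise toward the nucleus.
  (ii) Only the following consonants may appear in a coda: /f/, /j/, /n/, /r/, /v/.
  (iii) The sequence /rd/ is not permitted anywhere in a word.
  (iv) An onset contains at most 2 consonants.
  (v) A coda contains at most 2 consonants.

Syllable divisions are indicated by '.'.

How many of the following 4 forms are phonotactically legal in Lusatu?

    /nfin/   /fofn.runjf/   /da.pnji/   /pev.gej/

1

/nfin/ — violates constraint (i): syllable 1 onset /nf/: /n/ (nasal, 3) → /f/ (fricative, 2) does not rise → phonotactically illegal
/fofn.runjf/ — violates constraint (v): syllable 2 coda /njf/ has 3 consonants (> 2) → phonotactically illegal
/da.pnji/ — violates constraint (iv): syllable 2 onset /pnj/ has 3 consonants (> 2) → phonotactically illegal
/pev.gej/ — σ1 onset /p/, coda /v/ ok; σ2 onset /g/, coda /j/ ok → phonotactically legal
Phonotactically legal: /pev.gej/ → 1.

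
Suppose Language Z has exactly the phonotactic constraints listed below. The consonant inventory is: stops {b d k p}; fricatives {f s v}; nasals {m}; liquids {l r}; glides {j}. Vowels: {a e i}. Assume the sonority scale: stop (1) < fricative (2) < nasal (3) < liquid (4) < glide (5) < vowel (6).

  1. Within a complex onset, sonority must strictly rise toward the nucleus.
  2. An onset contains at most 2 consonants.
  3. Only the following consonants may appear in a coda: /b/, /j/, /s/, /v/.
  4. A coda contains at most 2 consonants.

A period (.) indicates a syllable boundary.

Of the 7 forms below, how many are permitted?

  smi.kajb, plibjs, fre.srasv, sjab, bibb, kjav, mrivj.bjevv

6

smi.kajb — σ1 onset /sm/ (2→3 rises), coda /∅/ ok; σ2 onset /k/, coda /jb/ (2C) ok → permitted
plibjs — violates constraint 4: syllable 1 coda /bjs/ has 3 consonants (> 2) → not permitted
fre.srasv — σ1 onset /fr/ (2→4 rises), coda /∅/ ok; σ2 onset /sr/ (2→4 rises), coda /sv/ (2C) ok → permitted
sjab — σ1 onset /sj/ (2→5 rises), coda /b/ ok → permitted
bibb — σ1 onset /b/, coda /bb/ (2C) ok → permitted
kjav — σ1 onset /kj/ (1→5 rises), coda /v/ ok → permitted
mrivj.bjevv — σ1 onset /mr/ (3→4 rises), coda /vj/ (2C) ok; σ2 onset /bj/ (1→5 rises), coda /vv/ (2C) ok → permitted
Permitted: smi.kajb, fre.srasv, sjab, bibb, kjav, mrivj.bjevv → 6.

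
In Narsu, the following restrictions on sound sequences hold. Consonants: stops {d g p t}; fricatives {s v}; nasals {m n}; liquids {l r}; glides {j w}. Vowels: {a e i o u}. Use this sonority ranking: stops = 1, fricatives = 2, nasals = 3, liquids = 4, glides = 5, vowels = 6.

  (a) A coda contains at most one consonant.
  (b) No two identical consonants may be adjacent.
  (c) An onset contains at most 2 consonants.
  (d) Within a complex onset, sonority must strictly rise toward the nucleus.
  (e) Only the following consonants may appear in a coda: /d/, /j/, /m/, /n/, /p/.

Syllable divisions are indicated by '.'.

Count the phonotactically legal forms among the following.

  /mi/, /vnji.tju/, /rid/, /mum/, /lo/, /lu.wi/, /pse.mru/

/mi/ — σ1 onset /m/, coda /∅/ ok → phonotactically legal
/vnji.tju/ — violates constraint (c): syllable 1 onset /vnj/ has 3 consonants (> 2) → phonotactically illegal
/rid/ — σ1 onset /r/, coda /d/ ok → phonotactically legal
/mum/ — σ1 onset /m/, coda /m/ ok → phonotactically legal
/lo/ — σ1 onset /l/, coda /∅/ ok → phonotactically legal
/lu.wi/ — σ1 onset /l/, coda /∅/ ok; σ2 onset /w/, coda /∅/ ok → phonotactically legal
/pse.mru/ — σ1 onset /ps/ (1→2 rises), coda /∅/ ok; σ2 onset /mr/ (3→4 rises), coda /∅/ ok → phonotactically legal
Phonotactically legal: /mi/, /rid/, /mum/, /lo/, /lu.wi/, /pse.mru/ → 6.

6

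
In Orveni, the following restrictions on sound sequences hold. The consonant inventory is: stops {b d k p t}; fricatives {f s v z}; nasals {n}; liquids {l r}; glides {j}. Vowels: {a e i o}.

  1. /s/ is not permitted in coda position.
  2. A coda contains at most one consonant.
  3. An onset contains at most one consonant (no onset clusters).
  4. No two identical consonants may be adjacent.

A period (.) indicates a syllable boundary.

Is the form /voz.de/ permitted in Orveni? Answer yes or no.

yes

/voz.de/ — σ1 onset /v/, coda /z/ ok; σ2 onset /d/, coda /∅/ ok → permitted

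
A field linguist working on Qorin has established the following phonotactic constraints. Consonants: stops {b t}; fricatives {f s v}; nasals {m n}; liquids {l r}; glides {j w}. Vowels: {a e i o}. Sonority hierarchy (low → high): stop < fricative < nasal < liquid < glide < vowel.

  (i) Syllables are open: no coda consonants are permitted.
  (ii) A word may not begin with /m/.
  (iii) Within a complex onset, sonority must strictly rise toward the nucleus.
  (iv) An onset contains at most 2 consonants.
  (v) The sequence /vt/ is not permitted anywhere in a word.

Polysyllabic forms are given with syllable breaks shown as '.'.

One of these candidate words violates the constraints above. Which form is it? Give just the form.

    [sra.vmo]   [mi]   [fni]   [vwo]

[sra.vmo] — σ1 onset /sr/ (2→4 rises), coda /∅/ ok; σ2 onset /vm/ (2→3 rises), coda /∅/ ok → well-formed
[mi] — violates constraint (ii): word begins with /m/ → ill-formed
[fni] — σ1 onset /fn/ (2→3 rises), coda /∅/ ok → well-formed
[vwo] — σ1 onset /vw/ (2→5 rises), coda /∅/ ok → well-formed

[mi]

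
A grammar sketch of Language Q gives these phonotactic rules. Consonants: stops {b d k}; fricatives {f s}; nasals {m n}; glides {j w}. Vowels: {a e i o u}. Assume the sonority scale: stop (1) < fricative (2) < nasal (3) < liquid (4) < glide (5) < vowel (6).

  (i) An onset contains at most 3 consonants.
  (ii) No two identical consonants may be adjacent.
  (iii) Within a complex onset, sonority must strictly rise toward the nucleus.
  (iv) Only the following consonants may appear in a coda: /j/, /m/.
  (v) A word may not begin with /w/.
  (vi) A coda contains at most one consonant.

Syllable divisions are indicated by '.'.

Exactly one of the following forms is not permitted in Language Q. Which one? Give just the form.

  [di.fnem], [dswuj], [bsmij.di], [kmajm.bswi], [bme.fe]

[di.fnem] — σ1 onset /d/, coda /∅/ ok; σ2 onset /fn/ (2→3 rises), coda /m/ ok → permitted
[dswuj] — σ1 onset /dsw/ (1→2→5 rises), coda /j/ ok → permitted
[bsmij.di] — σ1 onset /bsm/ (1→2→3 rises), coda /j/ ok; σ2 onset /d/, coda /∅/ ok → permitted
[kmajm.bswi] — violates constraint (vi): syllable 1 coda /jm/ has 2 consonants (> 1) → not permitted
[bme.fe] — σ1 onset /bm/ (1→3 rises), coda /∅/ ok; σ2 onset /f/, coda /∅/ ok → permitted

[kmajm.bswi]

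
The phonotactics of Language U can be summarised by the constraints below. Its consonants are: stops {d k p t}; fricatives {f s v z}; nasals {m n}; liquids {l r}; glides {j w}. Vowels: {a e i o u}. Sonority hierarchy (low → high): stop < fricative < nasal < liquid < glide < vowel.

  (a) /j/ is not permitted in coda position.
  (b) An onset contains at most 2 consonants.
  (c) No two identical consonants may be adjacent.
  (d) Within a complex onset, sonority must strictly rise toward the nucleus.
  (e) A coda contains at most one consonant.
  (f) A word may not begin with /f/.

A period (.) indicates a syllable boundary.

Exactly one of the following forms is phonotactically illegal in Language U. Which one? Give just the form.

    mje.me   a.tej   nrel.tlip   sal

a.tej

mje.me — σ1 onset /mj/ (3→5 rises), coda /∅/ ok; σ2 onset /m/, coda /∅/ ok → phonotactically legal
a.tej — violates constraint (a): syllable 2 coda contains /j/ → phonotactically illegal
nrel.tlip — σ1 onset /nr/ (3→4 rises), coda /l/ ok; σ2 onset /tl/ (1→4 rises), coda /p/ ok → phonotactically legal
sal — σ1 onset /s/, coda /l/ ok → phonotactically legal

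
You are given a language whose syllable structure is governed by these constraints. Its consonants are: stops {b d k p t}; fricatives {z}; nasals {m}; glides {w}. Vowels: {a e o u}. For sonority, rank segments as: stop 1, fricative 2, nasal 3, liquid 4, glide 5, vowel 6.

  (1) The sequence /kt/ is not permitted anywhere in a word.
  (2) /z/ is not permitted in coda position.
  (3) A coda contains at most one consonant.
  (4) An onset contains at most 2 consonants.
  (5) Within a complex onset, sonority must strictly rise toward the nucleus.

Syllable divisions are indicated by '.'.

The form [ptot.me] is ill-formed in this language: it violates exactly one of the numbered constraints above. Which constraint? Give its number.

[ptot.me]: syllable 1 onset /pt/: /p/ (stop, 1) → /t/ (stop, 1) does not rise.
This is a violation of constraint 5: "Within a complex onset, sonority must strictly rise toward the nucleus."
The remaining constraints (1, 2, 3, 4) are satisfied.

5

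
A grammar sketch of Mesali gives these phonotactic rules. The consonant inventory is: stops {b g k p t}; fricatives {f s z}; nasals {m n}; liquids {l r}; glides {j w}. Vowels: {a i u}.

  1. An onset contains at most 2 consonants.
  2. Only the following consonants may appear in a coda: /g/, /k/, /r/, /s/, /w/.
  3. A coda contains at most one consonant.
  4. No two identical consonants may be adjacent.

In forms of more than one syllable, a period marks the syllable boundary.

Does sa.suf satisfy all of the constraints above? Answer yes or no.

no

sa.suf — violates constraint 2: syllable 2 coda contains /f/, which is not a licensed coda consonant → not permitted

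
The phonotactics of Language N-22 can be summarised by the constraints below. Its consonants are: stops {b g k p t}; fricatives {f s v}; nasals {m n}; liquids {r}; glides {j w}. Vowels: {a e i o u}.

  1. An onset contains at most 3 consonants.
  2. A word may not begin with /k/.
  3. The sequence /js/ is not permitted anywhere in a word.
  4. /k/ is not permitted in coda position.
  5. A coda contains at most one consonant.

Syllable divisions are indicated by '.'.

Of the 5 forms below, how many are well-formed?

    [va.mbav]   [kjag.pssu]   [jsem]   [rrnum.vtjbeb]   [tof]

[va.mbav] — σ1 onset /v/, coda /∅/ ok; σ2 onset /mb/ (2C), coda /v/ ok → well-formed
[kjag.pssu] — violates constraint 2: word begins with /k/ → ill-formed
[jsem] — violates constraint 3: contains banned sequence /js/ → ill-formed
[rrnum.vtjbeb] — violates constraint 1: syllable 2 onset /vtjb/ has 4 consonants (> 3) → ill-formed
[tof] — σ1 onset /t/, coda /f/ ok → well-formed
Well-formed: [va.mbav], [tof] → 2.

2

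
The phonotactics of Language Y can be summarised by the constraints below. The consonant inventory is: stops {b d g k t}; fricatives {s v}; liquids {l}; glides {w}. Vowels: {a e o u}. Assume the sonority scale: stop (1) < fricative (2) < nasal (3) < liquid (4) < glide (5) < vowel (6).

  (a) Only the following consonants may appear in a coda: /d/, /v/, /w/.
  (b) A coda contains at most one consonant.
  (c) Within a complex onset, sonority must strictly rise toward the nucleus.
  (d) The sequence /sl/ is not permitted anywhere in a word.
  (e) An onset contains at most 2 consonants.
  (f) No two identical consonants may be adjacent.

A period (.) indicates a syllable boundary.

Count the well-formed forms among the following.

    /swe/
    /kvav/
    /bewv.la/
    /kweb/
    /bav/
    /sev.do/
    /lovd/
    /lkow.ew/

4

/swe/ — σ1 onset /sw/ (2→5 rises), coda /∅/ ok → well-formed
/kvav/ — σ1 onset /kv/ (1→2 rises), coda /v/ ok → well-formed
/bewv.la/ — violates constraint (b): syllable 1 coda /wv/ has 2 consonants (> 1) → ill-formed
/kweb/ — violates constraint (a): syllable 1 coda contains /b/, which is not a licensed coda consonant → ill-formed
/bav/ — σ1 onset /b/, coda /v/ ok → well-formed
/sev.do/ — σ1 onset /s/, coda /v/ ok; σ2 onset /d/, coda /∅/ ok → well-formed
/lovd/ — violates constraint (b): syllable 1 coda /vd/ has 2 consonants (> 1) → ill-formed
/lkow.ew/ — violates constraint (c): syllable 1 onset /lk/: /l/ (liquid, 4) → /k/ (stop, 1) does not rise → ill-formed
Well-formed: /swe/, /kvav/, /bav/, /sev.do/ → 4.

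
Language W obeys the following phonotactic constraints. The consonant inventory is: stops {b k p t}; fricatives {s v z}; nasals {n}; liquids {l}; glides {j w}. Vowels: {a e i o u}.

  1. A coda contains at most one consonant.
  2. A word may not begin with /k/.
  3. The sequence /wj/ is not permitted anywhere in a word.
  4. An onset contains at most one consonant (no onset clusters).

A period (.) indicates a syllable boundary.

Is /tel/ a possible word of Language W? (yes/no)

yes

/tel/ — σ1 onset /t/, coda /l/ ok → licit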